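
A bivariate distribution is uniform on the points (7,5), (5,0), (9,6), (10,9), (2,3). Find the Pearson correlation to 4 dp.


Cov(X,Y) = 6.6400, Var(X) = 8.2400, Var(Y) = 9.0400
rho = Cov/(sqrt(VarX)*sqrt(VarY)) = 0.7693

0.7693


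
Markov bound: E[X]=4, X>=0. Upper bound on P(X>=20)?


Markov: P(X >= a) <= E[X]/a
P(X >= 20) <= 4/20 = 1/5

1/5


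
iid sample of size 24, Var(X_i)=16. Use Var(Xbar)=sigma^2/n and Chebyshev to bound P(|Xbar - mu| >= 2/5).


Var(Xbar) = Var(X)/n = 16/24
Chebyshev: P(|Xbar-mu| >= 2/5) <= Var(Xbar)/(2/5)^2 = (2/3)/(4/25) = 25/6
Bound exceeds 1, so trivial bound: 1

1


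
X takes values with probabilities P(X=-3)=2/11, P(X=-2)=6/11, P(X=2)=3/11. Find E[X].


E[X] = sum(x * P(x))
= -3*2/11 - 2*6/11 + 2*3/11
= -12/11

-12/11


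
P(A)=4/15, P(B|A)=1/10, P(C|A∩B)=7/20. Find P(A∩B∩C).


P(A∩B∩C) = P(A) * P(B|A) * P(C|A∩B)
= 4/15 * 1/10 * 7/20
= 2/75 * 7/20 = 7/750

7/750


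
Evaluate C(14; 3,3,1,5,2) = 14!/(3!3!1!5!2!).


14! = 87178291200
Denominator: 3!=6 * 3!=6 * 1!=1 * 5!=120 * 2!=2
Coefficient = 87178291200 / 8640 = 10090080

10090080


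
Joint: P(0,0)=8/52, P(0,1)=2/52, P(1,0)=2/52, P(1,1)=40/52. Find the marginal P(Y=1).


P(Y=1) = P(0,1)+P(1,1) = 2/52 + 40/52 = 42/52 = 21/26

21/26


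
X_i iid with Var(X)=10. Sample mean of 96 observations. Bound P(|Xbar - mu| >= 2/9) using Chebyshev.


Var(Xbar) = Var(X)/n = 10/96
Chebyshev: P(|Xbar-mu| >= 2/9) <= Var(Xbar)/(2/9)^2 = (5/48)/(4/81) = 135/64
Bound exceeds 1, so trivial bound: 1

1


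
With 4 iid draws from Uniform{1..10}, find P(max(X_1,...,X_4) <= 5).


P(max <= 5) = P(all X_i <= 5) = (P(X_1 <= 5))^4
= (5/10)^4 = (1/2)^4 = 1/16

1/16


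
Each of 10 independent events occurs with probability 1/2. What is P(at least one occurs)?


P(at least one) = 1 - P(none)
P(none) = (1 - 1/2)^10 = (1/2)^10 = 1/1024
P(at least one) = 1 - 1/1024 = 1023/1024

1023/1024


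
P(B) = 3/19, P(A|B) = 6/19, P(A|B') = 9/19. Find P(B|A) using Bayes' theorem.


P(A) = P(A|B)P(B) + P(A|B')P(B') = 6/19*3/19 + 9/19*16/19 = 162/361
P(B|A) = P(A|B)P(B)/P(A) = (18/361)/(162/361) = 1/9

1/9


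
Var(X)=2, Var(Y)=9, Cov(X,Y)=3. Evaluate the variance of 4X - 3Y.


Var(4X - 3Y) = 4^2*Var(X) + (-3)^2*Var(Y) + 2*4*(-3)*Cov(X,Y)
= 16*2 + 9*9 - 24*3
= 32 + 81 - 72 = 41

41


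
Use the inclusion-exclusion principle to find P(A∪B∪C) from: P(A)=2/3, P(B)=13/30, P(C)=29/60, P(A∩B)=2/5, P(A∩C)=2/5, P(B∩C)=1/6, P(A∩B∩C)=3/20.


P(A∪B∪C) = P(A)+P(B)+P(C) - P(AB)-P(AC)-P(BC) + P(ABC)
= 2/3+13/30+29/60 - 2/5-2/5-1/6 + 3/20
= 23/30

23/30


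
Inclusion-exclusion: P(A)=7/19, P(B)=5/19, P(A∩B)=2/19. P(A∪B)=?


P(A∪B) = P(A) + P(B) - P(A∩B)
= 7/19 + 5/19 - 2/19 = 10/19

10/19


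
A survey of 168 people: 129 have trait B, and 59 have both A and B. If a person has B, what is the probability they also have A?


P(A|B) = P(A∩B)/P(B) = (59/168)/(129/168) = 59/129

59/129


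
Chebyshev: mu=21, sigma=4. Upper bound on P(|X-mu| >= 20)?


k = 20/4 = 5
Chebyshev: P(|X-mu| >= k*sigma) <= 1/k^2 = 1/5^2 = 1/25

1/25


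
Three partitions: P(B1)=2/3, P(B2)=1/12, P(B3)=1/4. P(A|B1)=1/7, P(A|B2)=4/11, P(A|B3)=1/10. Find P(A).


P(A) = P(A|B1)P(B1) + P(A|B2)P(B2) + P(A|B3)P(B3)
= 1/7*2/3 + 4/11*1/12 + 1/10*1/4
= 2/21 + 1/33 + 1/40 = 1391/9240

1391/9240


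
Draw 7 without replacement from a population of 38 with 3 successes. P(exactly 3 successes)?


P(X=3) = C(3,3)*C(35,4) / C(38,7)
= 1*52360 / 12620256
= 52360/12620256 = 35/8436

35/8436


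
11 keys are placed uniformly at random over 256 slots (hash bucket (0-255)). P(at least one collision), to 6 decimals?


P(all different) = prod((256-i)/256 for i=0..10) = 0.804252
P(at least one match) = 1 - 0.804252 = 0.195748

0.195748


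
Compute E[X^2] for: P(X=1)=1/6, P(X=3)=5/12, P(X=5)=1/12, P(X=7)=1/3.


E[X^2] = sum(x^2 * P(x))
= 1*1/6 + 9*5/12 + 25*1/12 + 49*1/3
= 67/3

67/3


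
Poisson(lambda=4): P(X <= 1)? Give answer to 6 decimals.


P(X<=1) = e^(-4)*4^0/0! + e^(-4)*4^1/1!
≈ 0.0183156389 + 0.0732625556
= 0.0915781945
≈ 0.091578

0.091578


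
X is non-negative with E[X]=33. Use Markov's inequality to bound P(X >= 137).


Markov: P(X >= a) <= E[X]/a
P(X >= 137) <= 33/137

33/137


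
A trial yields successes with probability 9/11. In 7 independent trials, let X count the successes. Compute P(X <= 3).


P(X<=3) = P(X=0) + P(X=1) + P(X=2) + P(X=3)
= 128/19487171 + 4032/19487171 + 54432/19487171 + 408240/19487171
= 466832/19487171

466832/19487171


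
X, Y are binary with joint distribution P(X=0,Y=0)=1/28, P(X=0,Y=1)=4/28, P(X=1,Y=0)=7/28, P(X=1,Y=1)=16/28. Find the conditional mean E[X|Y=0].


P(Y=0) = 8/28
E[X|Y=0] = (0*1 + 1*7)/8 = 7/8

7/8


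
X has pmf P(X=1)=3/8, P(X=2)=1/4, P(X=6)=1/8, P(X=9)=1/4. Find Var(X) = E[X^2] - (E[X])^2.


E[X] = 31/8, E[X^2] = 209/8
Var(X) = E[X^2] - (E[X])^2 = 209/8 - (31/8)^2 = 711/64

711/64


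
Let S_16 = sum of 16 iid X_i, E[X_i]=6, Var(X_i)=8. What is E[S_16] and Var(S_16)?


E[S_n] = n*mu = 16*6 = 96
Var(S_n) = n*sigma^2 = 16*8 = 128

E[S_16]=96, Var(S_16)=128


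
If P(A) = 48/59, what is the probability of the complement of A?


P(A') = 1 - P(A) = 1 - 48/59 = 11/59

11/59


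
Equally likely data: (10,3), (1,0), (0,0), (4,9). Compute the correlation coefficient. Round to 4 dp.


Cov(X,Y) = 5.2500, Var(X) = 15.1875, Var(Y) = 13.5000
rho = Cov/(sqrt(VarX)*sqrt(VarY)) = 0.3666

0.3666


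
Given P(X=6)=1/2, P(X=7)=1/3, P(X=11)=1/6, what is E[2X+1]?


E[2X+1] = sum(g(x)*P(x))
= 13*1/2 + 15*1/3 + 23*1/6
= 46/3

46/3


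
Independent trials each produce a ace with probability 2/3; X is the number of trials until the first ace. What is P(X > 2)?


P(X > 2) = P(first 2 trials all fail) = (1-p)^2 = (1/3)^2 = 1/9

1/9


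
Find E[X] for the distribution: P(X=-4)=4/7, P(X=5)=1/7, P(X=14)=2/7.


E[X] = sum(x * P(x))
= -4*4/7 + 5*1/7 + 14*2/7
= 17/7

17/7


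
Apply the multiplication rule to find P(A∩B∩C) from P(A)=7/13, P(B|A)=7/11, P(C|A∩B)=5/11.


P(A∩B∩C) = P(A) * P(B|A) * P(C|A∩B)
= 7/13 * 7/11 * 5/11
= 49/143 * 5/11 = 245/1573

245/1573


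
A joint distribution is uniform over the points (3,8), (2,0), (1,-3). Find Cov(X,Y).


E[X]=2, E[Y]=5/3, E[XY]=7
Cov(X,Y) = E[XY] - E[X]E[Y] = 7 - 2*5/3 = 11/3

11/3


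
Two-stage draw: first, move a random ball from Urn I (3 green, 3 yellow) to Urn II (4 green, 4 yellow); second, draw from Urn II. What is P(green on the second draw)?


P(transfer green) = 3/6 = 1/2; P(transfer yellow) = 1/2
If green transferred: Urn II has 5 green of 9, so P(green|green moved) = 5/9
If yellow transferred: Urn II has 4 green of 9, so P(green|yellow moved) = 4/9
By total probability: P(green) = 1/2*5/9 + 1/2*4/9 = 1/2

1/2


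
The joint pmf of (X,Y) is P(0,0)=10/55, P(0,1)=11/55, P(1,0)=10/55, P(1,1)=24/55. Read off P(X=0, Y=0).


Read from table: P(X=0, Y=0) = 10/55 = 2/11

2/11


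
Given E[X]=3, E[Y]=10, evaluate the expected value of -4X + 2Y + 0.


E[-4X + 2Y + 0] = -4*E[X] + 2*E[Y] + 0
= (-4)*(3) + (2)*(10) + (0)
= -12 + 20 + 0 = 8

8


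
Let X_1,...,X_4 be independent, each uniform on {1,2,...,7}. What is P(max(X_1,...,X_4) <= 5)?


P(max <= 5) = P(all X_i <= 5) = (P(X_1 <= 5))^4
= (5/7)^4 = 625/2401

625/2401


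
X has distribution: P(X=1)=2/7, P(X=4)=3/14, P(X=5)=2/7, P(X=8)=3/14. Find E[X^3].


E[X^3] = sum(g(x)*P(x))
= 1*2/7 + 64*3/14 + 125*2/7 + 512*3/14
= 1116/7

1116/7


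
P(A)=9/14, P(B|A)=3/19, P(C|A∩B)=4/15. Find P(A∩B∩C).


P(A∩B∩C) = P(A) * P(B|A) * P(C|A∩B)
= 9/14 * 3/19 * 4/15
= 27/266 * 4/15 = 18/665

18/665


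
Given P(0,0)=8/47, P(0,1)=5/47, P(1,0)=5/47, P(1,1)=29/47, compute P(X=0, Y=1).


Read from table: P(X=0, Y=1) = 5/47

5/47


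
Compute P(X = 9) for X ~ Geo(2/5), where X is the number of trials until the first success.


P(X=9) = (1-p)^8 * p = (3/5)^8 * 2/5
= 6561/390625 * 2/5 = 13122/1953125

13122/1953125


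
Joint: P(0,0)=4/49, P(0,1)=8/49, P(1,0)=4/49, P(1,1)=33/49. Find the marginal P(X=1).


P(X=1) = P(1,0)+P(1,1) = 4/49 + 33/49 = 37/49

37/49


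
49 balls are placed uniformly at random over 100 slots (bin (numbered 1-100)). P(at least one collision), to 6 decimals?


P(all different) = prod((100-i)/100 for i=0..48) = 0.000001
P(at least one match) = 1 - 0.000001 = 0.999999

0.999999


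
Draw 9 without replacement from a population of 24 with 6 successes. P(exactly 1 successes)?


P(X=1) = C(6,1)*C(18,8) / C(24,9)
= 6*43758 / 1307504
= 262548/1307504 = 351/1748

351/1748


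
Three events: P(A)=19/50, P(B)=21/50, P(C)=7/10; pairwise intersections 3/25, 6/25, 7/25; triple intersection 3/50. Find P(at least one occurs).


P(A∪B∪C) = P(A)+P(B)+P(C) - P(AB)-P(AC)-P(BC) + P(ABC)
= 19/50+21/50+7/10 - 3/25-6/25-7/25 + 3/50
= 23/25

23/25


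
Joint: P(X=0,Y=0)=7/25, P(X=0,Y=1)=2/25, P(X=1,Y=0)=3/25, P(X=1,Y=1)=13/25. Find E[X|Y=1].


P(Y=1) = 15/25
E[X|Y=1] = (0*2 + 1*13)/15 = 13/15

13/15


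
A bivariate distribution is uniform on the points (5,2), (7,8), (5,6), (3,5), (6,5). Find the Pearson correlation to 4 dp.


Cov(X,Y) = 1.1600, Var(X) = 1.7600, Var(Y) = 3.7600
rho = Cov/(sqrt(VarX)*sqrt(VarY)) = 0.4509

0.4509


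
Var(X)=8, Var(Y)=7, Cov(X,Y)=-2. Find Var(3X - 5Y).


Var(3X - 5Y) = 3^2*Var(X) + (-5)^2*Var(Y) + 2*3*(-5)*Cov(X,Y)
= 9*8 + 25*7 - 30*(-2)
= 72 + 175 + 60 = 307

307


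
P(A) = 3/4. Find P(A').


P(A') = 1 - P(A) = 1 - 3/4 = 1/4

1/4


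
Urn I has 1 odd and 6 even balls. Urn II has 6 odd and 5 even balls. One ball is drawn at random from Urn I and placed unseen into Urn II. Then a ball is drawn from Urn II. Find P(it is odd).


P(transfer odd) = 1/7; P(transfer even) = 6/7
If odd transferred: Urn II has 7 odd of 12, so P(odd|odd moved) = 7/12
If even transferred: Urn II has 6 odd of 12, so P(odd|even moved) = 1/2
By total probability: P(odd) = 1/7*7/12 + 6/7*1/2 = 43/84

43/84


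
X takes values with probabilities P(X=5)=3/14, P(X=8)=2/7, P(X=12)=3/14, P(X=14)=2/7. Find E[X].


E[X] = sum(x * P(x))
= 5*3/14 + 8*2/7 + 12*3/14 + 14*2/7
= 139/14

139/14


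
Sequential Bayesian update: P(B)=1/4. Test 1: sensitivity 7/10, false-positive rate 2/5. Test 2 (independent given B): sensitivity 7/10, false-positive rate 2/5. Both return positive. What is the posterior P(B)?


After test 1: P(+) = 7/10*1/4 + 2/5*3/4 = 19/40
P(B|+) = (7/40)/(19/40) = 7/19
After test 2 (use post1 as new prior): P(+) = 7/10*7/19 + 2/5*12/19 = 97/190
P(B|+,+) = (49/190)/(97/190) = 49/97

49/97


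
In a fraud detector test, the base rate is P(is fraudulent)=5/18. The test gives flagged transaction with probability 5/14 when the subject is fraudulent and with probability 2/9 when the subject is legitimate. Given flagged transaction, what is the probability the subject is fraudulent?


P(A) = P(A|B)P(B) + P(A|B')P(B') = 5/14*5/18 + 2/9*13/18 = 589/2268
P(B|A) = P(A|B)P(B)/P(A) = (25/252)/(589/2268) = 225/589

225/589


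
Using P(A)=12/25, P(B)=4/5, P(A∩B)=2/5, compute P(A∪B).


P(A∪B) = P(A) + P(B) - P(A∩B)
= 12/25 + 4/5 - 2/5 = 22/25

22/25


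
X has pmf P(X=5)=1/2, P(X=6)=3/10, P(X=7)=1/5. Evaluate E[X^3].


E[X^3] = sum(x^3 * P(x))
= 125*1/2 + 216*3/10 + 343*1/5
= 1959/10

1959/10


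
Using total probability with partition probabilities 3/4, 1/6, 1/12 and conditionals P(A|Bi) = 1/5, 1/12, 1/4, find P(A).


P(A) = P(A|B1)P(B1) + P(A|B2)P(B2) + P(A|B3)P(B3)
= 1/5*3/4 + 1/12*1/6 + 1/4*1/12
= 3/20 + 1/72 + 1/48 = 133/720

133/720


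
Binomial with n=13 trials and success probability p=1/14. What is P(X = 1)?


P(X=1) = C(13,1) * p^1 * (1-p)^12
= 13 * 1/14 * 23298085122481/56693912375296
= 302875106592253/793714773254144

302875106592253/793714773254144


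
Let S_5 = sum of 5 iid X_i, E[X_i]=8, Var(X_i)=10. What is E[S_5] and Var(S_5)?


E[S_n] = n*mu = 5*8 = 40
Var(S_n) = n*sigma^2 = 5*10 = 50

E[S_5]=40, Var(S_5)=50


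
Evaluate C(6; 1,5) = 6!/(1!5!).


6! = 720
Denominator: 1!=1 * 5!=120
Coefficient = 720 / 120 = 6

6


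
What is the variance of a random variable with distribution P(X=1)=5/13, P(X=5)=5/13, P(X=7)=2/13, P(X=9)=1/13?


E[X] = 53/13, E[X^2] = 309/13
Var(X) = E[X^2] - (E[X])^2 = 309/13 - (53/13)^2 = 1208/169

1208/169


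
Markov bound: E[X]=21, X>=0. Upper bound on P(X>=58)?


Markov: P(X >= a) <= E[X]/a
P(X >= 58) <= 21/58

21/58


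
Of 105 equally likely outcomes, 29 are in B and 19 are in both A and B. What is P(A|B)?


P(A|B) = P(A∩B)/P(B) = (19/105)/(29/105) = 19/29

19/29


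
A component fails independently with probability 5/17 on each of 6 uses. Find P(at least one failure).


P(at least one) = 1 - P(none)
P(none) = (1 - 5/17)^6 = (12/17)^6 = 2985984/24137569
P(at least one) = 1 - 2985984/24137569 = 21151585/24137569

21151585/24137569


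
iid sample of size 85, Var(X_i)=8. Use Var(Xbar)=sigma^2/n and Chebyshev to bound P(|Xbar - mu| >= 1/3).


Var(Xbar) = Var(X)/n = 8/85
Chebyshev: P(|Xbar-mu| >= 1/3) <= Var(Xbar)/(1/3)^2 = (8/85)/(1/9) = 72/85

72/85


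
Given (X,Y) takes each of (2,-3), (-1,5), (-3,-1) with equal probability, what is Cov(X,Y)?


E[X]=-2/3, E[Y]=1/3, E[XY]=-8/3
Cov(X,Y) = E[XY] - E[X]E[Y] = -8/3 + 2/3*1/3 = -22/9

-22/9


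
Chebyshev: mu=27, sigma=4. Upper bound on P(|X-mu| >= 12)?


k = 12/4 = 3
Chebyshev: P(|X-mu| >= k*sigma) <= 1/k^2 = 1/3^2 = 1/9

1/9


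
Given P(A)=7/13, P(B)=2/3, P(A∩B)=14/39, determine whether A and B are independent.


P(A)*P(B) = 7/13*2/3 = 14/39
P(A∩B) = 14/39, which equals P(A)P(B), so independent

Yes, A and B are independent


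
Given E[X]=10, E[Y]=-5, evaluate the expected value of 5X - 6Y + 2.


E[5X - 6Y + 2] = 5*E[X] - 6*E[Y] + 2
= (5)*(10) + (-6)*(-5) + (2)
= 50 + 30 + 2 = 82

82


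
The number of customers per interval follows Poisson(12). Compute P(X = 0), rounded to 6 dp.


P(X=0) = e^(-12) * 12^0 / 0!
≈ 0.000006144212353 * 1 / 1
≈ 0.000006

0.000006


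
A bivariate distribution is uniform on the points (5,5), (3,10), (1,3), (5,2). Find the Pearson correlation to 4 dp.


Cov(X,Y) = -0.5000, Var(X) = 2.7500, Var(Y) = 9.5000
rho = Cov/(sqrt(VarX)*sqrt(VarY)) = -0.0978

-0.0978


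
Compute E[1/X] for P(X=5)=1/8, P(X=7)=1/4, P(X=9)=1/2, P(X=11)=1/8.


E[1/X] = sum(g(x)*P(x))
= 1/5*1/8 + 1/7*1/4 + 1/9*1/2 + 1/11*1/8
= 1769/13860

1769/13860


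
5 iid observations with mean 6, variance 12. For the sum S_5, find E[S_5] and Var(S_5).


E[S_n] = n*mu = 5*6 = 30
Var(S_n) = n*sigma^2 = 5*12 = 60

E[S_5]=30, Var(S_5)=60


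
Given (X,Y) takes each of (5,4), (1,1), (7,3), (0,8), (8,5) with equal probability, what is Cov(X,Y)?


E[X]=21/5, E[Y]=21/5, E[XY]=82/5
Cov(X,Y) = E[XY] - E[X]E[Y] = 82/5 - 21/5*21/5 = -31/25

-31/25


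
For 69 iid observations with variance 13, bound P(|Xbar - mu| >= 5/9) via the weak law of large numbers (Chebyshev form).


Var(Xbar) = Var(X)/n = 13/69
Chebyshev: P(|Xbar-mu| >= 5/9) <= Var(Xbar)/(5/9)^2 = (13/69)/(25/81) = 351/575

351/575


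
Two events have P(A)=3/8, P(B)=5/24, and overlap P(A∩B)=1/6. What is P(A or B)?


P(A∪B) = P(A) + P(B) - P(A∩B)
= 3/8 + 5/24 - 1/6 = 5/12

5/12


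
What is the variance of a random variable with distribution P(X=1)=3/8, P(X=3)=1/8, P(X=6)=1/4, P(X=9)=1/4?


E[X] = 9/2, E[X^2] = 123/4
Var(X) = E[X^2] - (E[X])^2 = 123/4 - (9/2)^2 = 21/2

21/2


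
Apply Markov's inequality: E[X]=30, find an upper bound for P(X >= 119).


Markov: P(X >= a) <= E[X]/a
P(X >= 119) <= 30/119

30/119


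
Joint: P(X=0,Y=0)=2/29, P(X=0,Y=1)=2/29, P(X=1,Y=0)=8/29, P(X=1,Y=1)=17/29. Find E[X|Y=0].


P(Y=0) = 10/29
E[X|Y=0] = (0*2 + 1*8)/10 = 8/10 = 4/5

4/5


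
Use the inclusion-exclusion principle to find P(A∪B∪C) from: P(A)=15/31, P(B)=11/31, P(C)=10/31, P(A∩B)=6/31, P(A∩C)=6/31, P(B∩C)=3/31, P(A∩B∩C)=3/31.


P(A∪B∪C) = P(A)+P(B)+P(C) - P(AB)-P(AC)-P(BC) + P(ABC)
= 15/31+11/31+10/31 - 6/31-6/31-3/31 + 3/31
= 24/31

24/31


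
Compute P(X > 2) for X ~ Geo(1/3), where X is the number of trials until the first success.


P(X > 2) = P(first 2 trials all fail) = (1-p)^2 = (2/3)^2 = 4/9

4/9


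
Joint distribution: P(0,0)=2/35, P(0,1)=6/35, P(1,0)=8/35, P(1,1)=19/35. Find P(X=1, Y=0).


Read from table: P(X=1, Y=0) = 8/35

8/35


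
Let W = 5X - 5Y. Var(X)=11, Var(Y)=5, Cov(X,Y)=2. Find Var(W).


Var(5X - 5Y) = 5^2*Var(X) + (-5)^2*Var(Y) + 2*5*(-5)*Cov(X,Y)
= 25*11 + 25*5 - 50*2
= 275 + 125 - 100 = 300

300


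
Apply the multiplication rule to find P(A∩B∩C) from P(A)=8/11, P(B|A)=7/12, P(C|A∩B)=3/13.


P(A∩B∩C) = P(A) * P(B|A) * P(C|A∩B)
= 8/11 * 7/12 * 3/13
= 14/33 * 3/13 = 14/143

14/143


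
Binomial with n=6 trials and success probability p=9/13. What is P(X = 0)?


P(X=0) = C(6,0) * p^0 * (1-p)^6
= 1 * 1 * 4096/4826809
= 4096/4826809

4096/4826809


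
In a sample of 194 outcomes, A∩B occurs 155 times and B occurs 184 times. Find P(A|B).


P(A|B) = P(A∩B)/P(B) = (155/194)/(184/194) = 155/184

155/184


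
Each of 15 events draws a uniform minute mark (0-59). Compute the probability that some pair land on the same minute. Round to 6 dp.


P(all different) = prod((60-i)/60 for i=0..14) = 0.147943
P(at least one match) = 1 - 0.147943 = 0.852057

0.852057


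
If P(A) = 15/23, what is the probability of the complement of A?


P(A') = 1 - P(A) = 1 - 15/23 = 8/23

8/23


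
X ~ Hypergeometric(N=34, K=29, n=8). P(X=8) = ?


P(X=8) = C(29,8)*C(5,0) / C(34,8)
= 4292145*1 / 18156204
= 4292145/18156204 = 1495/6324

1495/6324


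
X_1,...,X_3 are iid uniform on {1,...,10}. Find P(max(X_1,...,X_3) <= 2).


P(max <= 2) = P(all X_i <= 2) = (P(X_1 <= 2))^3
= (2/10)^3 = (1/5)^3 = 1/125

1/125


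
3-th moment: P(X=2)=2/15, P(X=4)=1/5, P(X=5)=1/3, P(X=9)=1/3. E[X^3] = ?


E[X^3] = sum(x^3 * P(x))
= 8*2/15 + 64*1/5 + 125*1/3 + 729*1/3
= 4478/15

4478/15


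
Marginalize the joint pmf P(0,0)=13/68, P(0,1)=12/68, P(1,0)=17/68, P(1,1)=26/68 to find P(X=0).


P(X=0) = P(0,0)+P(0,1) = 13/68 + 12/68 = 25/68

25/68


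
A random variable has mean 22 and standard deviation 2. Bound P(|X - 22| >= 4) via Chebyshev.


k = 4/2 = 2
Chebyshev: P(|X-mu| >= k*sigma) <= 1/k^2 = 1/2^2 = 1/4

1/4


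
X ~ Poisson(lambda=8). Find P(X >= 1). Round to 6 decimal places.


P(X>=1) = 1 - P(X<=0) = 1 - (e^(-8)*8^0/0!)
≈ 1 - 0.0003354626 = 0.9996645374
≈ 0.999665

0.999665


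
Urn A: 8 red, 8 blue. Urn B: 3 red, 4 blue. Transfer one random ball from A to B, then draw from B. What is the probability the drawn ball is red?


P(transfer red) = 8/16 = 1/2; P(transfer blue) = 1/2
If red transferred: Urn II has 4 red of 8, so P(red|red moved) = 1/2
If blue transferred: Urn II has 3 red of 8, so P(red|blue moved) = 3/8
By total probability: P(red) = 1/2*1/2 + 1/2*3/8 = 7/16

7/16


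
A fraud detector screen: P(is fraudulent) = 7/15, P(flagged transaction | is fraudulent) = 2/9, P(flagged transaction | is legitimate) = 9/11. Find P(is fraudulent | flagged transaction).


P(A) = P(A|B)P(B) + P(A|B')P(B') = 2/9*7/15 + 9/11*8/15 = 802/1485
P(B|A) = P(A|B)P(B)/P(A) = (14/135)/(802/1485) = 77/401

77/401


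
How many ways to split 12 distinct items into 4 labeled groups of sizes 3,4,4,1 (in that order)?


12! = 479001600
Denominator: 3!=6 * 4!=24 * 4!=24 * 1!=1
Coefficient = 479001600 / 3456 = 138600

138600


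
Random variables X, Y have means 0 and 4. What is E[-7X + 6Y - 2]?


E[-7X + 6Y - 2] = -7*E[X] + 6*E[Y] - 2
= (-7)*(0) + (6)*(4) + (-2)
= 0 + 24 - 2 = 22

22


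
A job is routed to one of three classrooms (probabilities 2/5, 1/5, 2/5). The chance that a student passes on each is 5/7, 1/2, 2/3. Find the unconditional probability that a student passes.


P(A) = P(A|B1)P(B1) + P(A|B2)P(B2) + P(A|B3)P(B3)
= 5/7*2/5 + 1/2*1/5 + 2/3*2/5
= 2/7 + 1/10 + 4/15 = 137/210

137/210


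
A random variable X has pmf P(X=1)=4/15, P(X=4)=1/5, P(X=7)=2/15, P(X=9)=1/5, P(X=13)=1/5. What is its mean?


E[X] = sum(x * P(x))
= 1*4/15 + 4*1/5 + 7*2/15 + 9*1/5 + 13*1/5
= 32/5

32/5


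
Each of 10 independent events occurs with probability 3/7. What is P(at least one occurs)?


P(at least one) = 1 - P(none)
P(none) = (1 - 3/7)^10 = (4/7)^10 = 1048576/282475249
P(at least one) = 1 - 1048576/282475249 = 281426673/282475249

281426673/282475249


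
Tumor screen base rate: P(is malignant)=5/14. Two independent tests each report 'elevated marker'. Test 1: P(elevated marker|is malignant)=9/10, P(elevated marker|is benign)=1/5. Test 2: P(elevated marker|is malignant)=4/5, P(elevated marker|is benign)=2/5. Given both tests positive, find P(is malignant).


After test 1: P(+) = 9/10*5/14 + 1/5*9/14 = 9/20
P(B|+) = (9/28)/(9/20) = 5/7
After test 2 (use post1 as new prior): P(+) = 4/5*5/7 + 2/5*2/7 = 24/35
P(B|+,+) = (4/7)/(24/35) = 5/6

5/6


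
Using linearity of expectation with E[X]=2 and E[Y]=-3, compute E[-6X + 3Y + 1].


E[-6X + 3Y + 1] = -6*E[X] + 3*E[Y] + 1
= (-6)*(2) + (3)*(-3) + (1)
= -12 - 9 + 1 = -20

-20


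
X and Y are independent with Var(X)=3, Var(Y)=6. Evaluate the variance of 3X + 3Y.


Independence => Cov(X,Y)=0
Var(3X + 3Y) = 3^2*Var(X) + 3^2*Var(Y)
= 9*3 + 9*6 = 81

81


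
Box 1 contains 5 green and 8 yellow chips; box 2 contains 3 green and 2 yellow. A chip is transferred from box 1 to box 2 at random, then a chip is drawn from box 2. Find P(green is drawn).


P(transfer green) = 5/13; P(transfer yellow) = 8/13
If green transferred: Urn II has 4 green of 6, so P(green|green moved) = 2/3
If yellow transferred: Urn II has 3 green of 6, so P(green|yellow moved) = 1/2
By total probability: P(green) = 5/13*2/3 + 8/13*1/2 = 22/39

22/39


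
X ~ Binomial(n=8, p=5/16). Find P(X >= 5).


P(X>=5) = P(X=5) + P(X=6) + P(X=7) + P(X=8)
= 29115625/536870912 + 13234375/1073741824 + 859375/536870912 + 390625/4294967296
= 293128125/4294967296

293128125/4294967296


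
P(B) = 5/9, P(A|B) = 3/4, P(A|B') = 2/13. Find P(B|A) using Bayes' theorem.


P(A) = P(A|B)P(B) + P(A|B')P(B') = 3/4*5/9 + 2/13*4/9 = 227/468
P(B|A) = P(A|B)P(B)/P(A) = (5/12)/(227/468) = 195/227

195/227


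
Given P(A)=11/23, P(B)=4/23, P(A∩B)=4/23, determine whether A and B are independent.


P(A)*P(B) = 11/23*4/23 = 44/529
P(A∩B) = 4/23 != 44/529, so not independent

No, A and B are not independent


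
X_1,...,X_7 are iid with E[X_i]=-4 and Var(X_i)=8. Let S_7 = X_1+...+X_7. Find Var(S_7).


By independence, Var(S_n) = n*Var(X_1) = 7*8 = 56

56


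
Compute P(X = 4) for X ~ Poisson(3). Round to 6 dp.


P(X=4) = e^(-3) * 3^4 / 4!
≈ 0.04978706837 * 81 / 24
≈ 0.168031

0.168031


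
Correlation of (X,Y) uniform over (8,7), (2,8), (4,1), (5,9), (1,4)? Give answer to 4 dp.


Cov(X,Y) = 1.8000, Var(X) = 6.0000, Var(Y) = 8.5600
rho = Cov/(sqrt(VarX)*sqrt(VarY)) = 0.2512

0.2512


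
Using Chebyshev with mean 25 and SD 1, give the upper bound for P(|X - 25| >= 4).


k = 4/1 = 4
Chebyshev: P(|X-mu| >= k*sigma) <= 1/k^2 = 1/4^2 = 1/16

1/16


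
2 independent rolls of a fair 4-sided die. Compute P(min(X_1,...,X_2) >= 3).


P(min >= 3) = P(all X_i >= 3) = (P(X_1 >= 3))^2
= (2/4)^2 = (1/2)^2 = 1/4

1/4


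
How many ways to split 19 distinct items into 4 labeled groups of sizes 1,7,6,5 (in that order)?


19! = 121645100408832000
Denominator: 1!=1 * 7!=5040 * 6!=720 * 5!=120
Coefficient = 121645100408832000 / 435456000 = 279351072

279351072


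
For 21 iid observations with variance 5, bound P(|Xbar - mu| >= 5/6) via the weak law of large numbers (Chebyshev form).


Var(Xbar) = Var(X)/n = 5/21
Chebyshev: P(|Xbar-mu| >= 5/6) <= Var(Xbar)/(5/6)^2 = (5/21)/(25/36) = 12/35

12/35


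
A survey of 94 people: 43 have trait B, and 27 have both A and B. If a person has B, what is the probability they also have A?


P(A|B) = P(A∩B)/P(B) = (27/94)/(43/94) = 27/43

27/43


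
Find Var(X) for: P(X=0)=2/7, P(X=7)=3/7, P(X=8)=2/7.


E[X] = 37/7, E[X^2] = 275/7
Var(X) = E[X^2] - (E[X])^2 = 275/7 - (37/7)^2 = 556/49

556/49


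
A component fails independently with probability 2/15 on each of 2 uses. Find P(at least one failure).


P(at least one) = 1 - P(none)
P(none) = (1 - 2/15)^2 = (13/15)^2 = 169/225
P(at least one) = 1 - 169/225 = 56/225

56/225


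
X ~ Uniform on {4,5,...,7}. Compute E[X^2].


E[X^2] = (1/4) * sum(x^2 for x=4..7)
= 126/4 = 63/2

63/2


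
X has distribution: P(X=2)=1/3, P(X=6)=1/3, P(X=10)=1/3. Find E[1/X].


E[1/X] = sum(g(x)*P(x))
= 1/2*1/3 + 1/6*1/3 + 1/10*1/3
= 23/90

23/90


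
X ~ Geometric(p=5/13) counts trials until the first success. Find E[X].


For geometric (trials until first success), E[X] = 1/p = 1/(5/13) = 13/5

13/5


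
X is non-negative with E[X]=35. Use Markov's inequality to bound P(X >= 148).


Markov: P(X >= a) <= E[X]/a
P(X >= 148) <= 35/148

35/148


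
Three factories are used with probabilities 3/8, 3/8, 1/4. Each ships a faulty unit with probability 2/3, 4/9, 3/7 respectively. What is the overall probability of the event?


P(A) = P(A|B1)P(B1) + P(A|B2)P(B2) + P(A|B3)P(B3)
= 2/3*3/8 + 4/9*3/8 + 3/7*1/4
= 1/4 + 1/6 + 3/28 = 11/21

11/21


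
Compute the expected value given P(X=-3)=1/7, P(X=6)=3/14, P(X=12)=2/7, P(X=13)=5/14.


E[X] = sum(x * P(x))
= -3*1/7 + 6*3/14 + 12*2/7 + 13*5/14
= 125/14

125/14


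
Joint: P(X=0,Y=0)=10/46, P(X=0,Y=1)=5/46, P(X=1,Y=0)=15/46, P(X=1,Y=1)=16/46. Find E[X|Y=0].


P(Y=0) = 25/46
E[X|Y=0] = (0*10 + 1*15)/25 = 15/25 = 3/5

3/5


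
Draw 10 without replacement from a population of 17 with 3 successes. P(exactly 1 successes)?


P(X=1) = C(3,1)*C(14,9) / C(17,10)
= 3*2002 / 19448
= 6006/19448 = 21/68

21/68


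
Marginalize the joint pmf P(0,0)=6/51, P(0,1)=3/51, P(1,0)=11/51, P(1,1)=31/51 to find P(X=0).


P(X=0) = P(0,0)+P(0,1) = 6/51 + 3/51 = 9/51 = 3/17

3/17


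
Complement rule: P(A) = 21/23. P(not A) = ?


P(A') = 1 - P(A) = 1 - 21/23 = 2/23

2/23


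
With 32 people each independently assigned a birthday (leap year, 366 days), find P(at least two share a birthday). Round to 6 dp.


P(all different) = prod((366-i)/366 for i=0..31) = 0.247626
P(at least one match) = 1 - 0.247626 = 0.752374

0.752374


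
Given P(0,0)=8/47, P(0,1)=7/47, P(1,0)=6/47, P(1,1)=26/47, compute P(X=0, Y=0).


Read from table: P(X=0, Y=0) = 8/47

8/47


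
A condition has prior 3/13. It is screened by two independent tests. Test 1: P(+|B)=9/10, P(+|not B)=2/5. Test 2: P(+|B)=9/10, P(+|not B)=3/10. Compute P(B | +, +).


After test 1: P(+) = 9/10*3/13 + 2/5*10/13 = 67/130
P(B|+) = (27/130)/(67/130) = 27/67
After test 2 (use post1 as new prior): P(+) = 9/10*27/67 + 3/10*40/67 = 363/670
P(B|+,+) = (243/670)/(363/670) = 81/121

81/121


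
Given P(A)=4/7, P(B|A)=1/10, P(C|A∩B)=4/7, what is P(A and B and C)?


P(A∩B∩C) = P(A) * P(B|A) * P(C|A∩B)
= 4/7 * 1/10 * 4/7
= 2/35 * 4/7 = 8/245

8/245


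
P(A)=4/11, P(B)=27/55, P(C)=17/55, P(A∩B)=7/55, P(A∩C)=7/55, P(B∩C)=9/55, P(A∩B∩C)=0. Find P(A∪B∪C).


P(A∪B∪C) = P(A)+P(B)+P(C) - P(AB)-P(AC)-P(BC) + P(ABC)
= 4/11+27/55+17/55 - 7/55-7/55-9/55 + 0
= 41/55

41/55


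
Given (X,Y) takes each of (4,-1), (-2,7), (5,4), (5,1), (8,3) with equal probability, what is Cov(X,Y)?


E[X]=4, E[Y]=14/5, E[XY]=31/5
Cov(X,Y) = E[XY] - E[X]E[Y] = 31/5 - 4*14/5 = -5

-5


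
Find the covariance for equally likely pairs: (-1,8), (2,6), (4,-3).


E[X]=5/3, E[Y]=11/3, E[XY]=-8/3
Cov(X,Y) = E[XY] - E[X]E[Y] = -8/3 - 5/3*11/3 = -79/9

-79/9


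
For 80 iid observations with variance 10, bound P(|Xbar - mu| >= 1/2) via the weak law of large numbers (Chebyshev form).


Var(Xbar) = Var(X)/n = 10/80
Chebyshev: P(|Xbar-mu| >= 1/2) <= Var(Xbar)/(1/2)^2 = (1/8)/(1/4) = 1/2

1/2


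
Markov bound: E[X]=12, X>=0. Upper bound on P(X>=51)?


Markov: P(X >= a) <= E[X]/a
P(X >= 51) <= 12/51 = 4/17

4/17


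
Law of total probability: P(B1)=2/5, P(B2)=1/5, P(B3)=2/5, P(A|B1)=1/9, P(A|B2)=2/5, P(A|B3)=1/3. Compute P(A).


P(A) = P(A|B1)P(B1) + P(A|B2)P(B2) + P(A|B3)P(B3)
= 1/9*2/5 + 2/5*1/5 + 1/3*2/5
= 2/45 + 2/25 + 2/15 = 58/225

58/225


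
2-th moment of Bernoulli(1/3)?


For Bernoulli: X in {0,1}
E[X^2] = 0^2*(1-1/3) + 1^2*1/3 = 1/3

1/3


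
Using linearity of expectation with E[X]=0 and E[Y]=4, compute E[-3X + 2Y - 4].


E[-3X + 2Y - 4] = -3*E[X] + 2*E[Y] - 4
= (-3)*(0) + (2)*(4) + (-4)
= 0 + 8 - 4 = 4

4


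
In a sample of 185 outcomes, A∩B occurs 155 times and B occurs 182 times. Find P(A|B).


P(A|B) = P(A∩B)/P(B) = (155/185)/(182/185) = 155/182

155/182


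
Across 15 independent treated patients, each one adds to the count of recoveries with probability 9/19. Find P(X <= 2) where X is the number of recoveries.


P(X<=2) = P(X=0) + P(X=1) + P(X=2)
= 1000000000000000/15181127029874798299 + 13500000000000000/15181127029874798299 + 85050000000000000/15181127029874798299
= 99550000000000000/15181127029874798299

99550000000000000/15181127029874798299


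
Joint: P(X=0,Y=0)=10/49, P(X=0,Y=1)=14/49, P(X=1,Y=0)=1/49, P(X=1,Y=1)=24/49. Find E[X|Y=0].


P(Y=0) = 11/49
E[X|Y=0] = (0*10 + 1*1)/11 = 1/11

1/11


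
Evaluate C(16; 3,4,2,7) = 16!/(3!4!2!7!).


16! = 20922789888000
Denominator: 3!=6 * 4!=24 * 2!=2 * 7!=5040
Coefficient = 20922789888000 / 1451520 = 14414400

14414400


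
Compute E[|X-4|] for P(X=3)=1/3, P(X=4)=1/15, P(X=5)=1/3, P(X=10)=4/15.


E[|X-4|] = sum(g(x)*P(x))
= 1*1/3 + 0*1/15 + 1*1/3 + 6*4/15
= 34/15

34/15


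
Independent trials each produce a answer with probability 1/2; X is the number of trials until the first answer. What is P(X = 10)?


P(X=10) = (1-p)^9 * p = (1/2)^9 * 1/2
= 1/512 * 1/2 = 1/1024

1/1024


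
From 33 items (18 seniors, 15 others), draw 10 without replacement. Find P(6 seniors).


P(X=6) = C(18,6)*C(15,4) / C(33,10)
= 18564*1365 / 92561040
= 25339860/92561040 = 10829/39556

10829/39556


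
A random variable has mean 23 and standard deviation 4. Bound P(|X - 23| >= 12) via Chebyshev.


k = 12/4 = 3
Chebyshev: P(|X-mu| >= k*sigma) <= 1/k^2 = 1/3^2 = 1/9

1/9


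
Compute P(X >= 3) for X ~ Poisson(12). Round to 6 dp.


P(X>=3) = 1 - P(X<=2) = 1 - (e^(-12)*12^0/0! + e^(-12)*12^1/1! + e^(-12)*12^2/2!)
≈ 1 - (0.0000061442 + 0.0000737305 + 0.0004423833)
= 1 - 0.0005222580 = 0.9994777420
≈ 0.999478

0.999478


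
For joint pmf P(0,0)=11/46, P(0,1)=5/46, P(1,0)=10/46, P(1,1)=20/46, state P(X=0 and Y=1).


Read from table: P(X=0, Y=1) = 5/46

5/46


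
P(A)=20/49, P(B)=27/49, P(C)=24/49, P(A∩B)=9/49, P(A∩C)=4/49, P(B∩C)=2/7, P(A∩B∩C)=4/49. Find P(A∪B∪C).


P(A∪B∪C) = P(A)+P(B)+P(C) - P(AB)-P(AC)-P(BC) + P(ABC)
= 20/49+27/49+24/49 - 9/49-4/49-2/7 + 4/49
= 48/49

48/49


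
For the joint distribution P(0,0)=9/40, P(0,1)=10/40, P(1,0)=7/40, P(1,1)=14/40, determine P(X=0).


P(X=0) = P(0,0)+P(0,1) = 9/40 + 10/40 = 19/40

19/40


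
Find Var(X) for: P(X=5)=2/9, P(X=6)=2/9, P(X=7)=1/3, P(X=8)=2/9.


E[X] = 59/9, E[X^2] = 397/9
Var(X) = E[X^2] - (E[X])^2 = 397/9 - (59/9)^2 = 92/81

92/81


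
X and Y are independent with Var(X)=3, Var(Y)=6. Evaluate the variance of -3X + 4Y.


Independence => Cov(X,Y)=0
Var(-3X + 4Y) = (-3)^2*Var(X) + 4^2*Var(Y)
= 9*3 + 16*6 = 123

123


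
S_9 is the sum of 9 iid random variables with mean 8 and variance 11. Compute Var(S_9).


By independence, Var(S_n) = n*Var(X_1) = 9*11 = 99

99


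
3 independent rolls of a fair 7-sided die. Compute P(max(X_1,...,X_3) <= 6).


P(max <= 6) = P(all X_i <= 6) = (P(X_1 <= 6))^3
= (6/7)^3 = 216/343

216/343


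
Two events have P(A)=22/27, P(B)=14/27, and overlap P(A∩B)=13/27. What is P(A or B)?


P(A∪B) = P(A) + P(B) - P(A∩B)
= 22/27 + 14/27 - 13/27 = 23/27

23/27


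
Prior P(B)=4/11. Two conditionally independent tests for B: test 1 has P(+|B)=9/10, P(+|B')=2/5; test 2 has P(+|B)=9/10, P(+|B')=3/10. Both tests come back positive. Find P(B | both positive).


After test 1: P(+) = 9/10*4/11 + 2/5*7/11 = 32/55
P(B|+) = (18/55)/(32/55) = 9/16
After test 2 (use post1 as new prior): P(+) = 9/10*9/16 + 3/10*7/16 = 51/80
P(B|+,+) = (81/160)/(51/80) = 27/34

27/34


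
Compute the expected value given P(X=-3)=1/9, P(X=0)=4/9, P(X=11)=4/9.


E[X] = sum(x * P(x))
= -3*1/9 + 0*4/9 + 11*4/9
= 41/9

41/9


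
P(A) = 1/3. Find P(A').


P(A') = 1 - P(A) = 1 - 1/3 = 2/3

2/3


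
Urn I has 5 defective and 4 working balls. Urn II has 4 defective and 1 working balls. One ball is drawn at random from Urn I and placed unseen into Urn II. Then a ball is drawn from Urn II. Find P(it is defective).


P(transfer defective) = 5/9; P(transfer working) = 4/9
If defective transferred: Urn II has 5 defective of 6, so P(defective|defective moved) = 5/6
If working transferred: Urn II has 4 defective of 6, so P(defective|working moved) = 2/3
By total probability: P(defective) = 5/9*5/6 + 4/9*2/3 = 41/54

41/54


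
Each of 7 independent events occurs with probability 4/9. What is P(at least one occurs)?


P(at least one) = 1 - P(none)
P(none) = (1 - 4/9)^7 = (5/9)^7 = 78125/4782969
P(at least one) = 1 - 78125/4782969 = 4704844/4782969

4704844/4782969


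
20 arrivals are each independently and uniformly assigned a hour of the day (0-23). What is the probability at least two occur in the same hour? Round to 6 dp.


P(all different) = prod((24-i)/24 for i=0..19) = 0.000006
P(at least one match) = 1 - 0.000006 = 0.999994

0.999994


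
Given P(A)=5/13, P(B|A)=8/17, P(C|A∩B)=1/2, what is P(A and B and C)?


P(A∩B∩C) = P(A) * P(B|A) * P(C|A∩B)
= 5/13 * 8/17 * 1/2
= 40/221 * 1/2 = 20/221

20/221


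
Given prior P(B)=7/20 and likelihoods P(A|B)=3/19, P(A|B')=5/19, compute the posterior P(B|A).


P(A) = P(A|B)P(B) + P(A|B')P(B') = 3/19*7/20 + 5/19*13/20 = 43/190
P(B|A) = P(A|B)P(B)/P(A) = (21/380)/(43/190) = 21/86

21/86


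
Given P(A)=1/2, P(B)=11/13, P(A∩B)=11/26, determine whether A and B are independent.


P(A)*P(B) = 1/2*11/13 = 11/26
P(A∩B) = 11/26, which equals P(A)P(B), so independent

Yes, A and B are independent


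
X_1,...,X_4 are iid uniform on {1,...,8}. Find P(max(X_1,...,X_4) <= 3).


P(max <= 3) = P(all X_i <= 3) = (P(X_1 <= 3))^4
= (3/8)^4 = 81/4096

81/4096


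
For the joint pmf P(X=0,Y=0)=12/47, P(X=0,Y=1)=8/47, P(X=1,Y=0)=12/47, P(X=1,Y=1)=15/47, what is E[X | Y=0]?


P(Y=0) = 24/47
E[X|Y=0] = (0*12 + 1*12)/24 = 12/24 = 1/2

1/2


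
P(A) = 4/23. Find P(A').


P(A') = 1 - P(A) = 1 - 4/23 = 19/23

19/23


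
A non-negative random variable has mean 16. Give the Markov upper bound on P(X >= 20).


Markov: P(X >= a) <= E[X]/a
P(X >= 20) <= 16/20 = 4/5

4/5


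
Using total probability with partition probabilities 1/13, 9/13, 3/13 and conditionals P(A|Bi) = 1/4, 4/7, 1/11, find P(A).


P(A) = P(A|B1)P(B1) + P(A|B2)P(B2) + P(A|B3)P(B3)
= 1/4*1/13 + 4/7*9/13 + 1/11*3/13
= 1/52 + 36/91 + 3/143 = 1745/4004

1745/4004


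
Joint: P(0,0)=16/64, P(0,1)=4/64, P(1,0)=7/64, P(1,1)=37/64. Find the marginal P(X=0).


P(X=0) = P(0,0)+P(0,1) = 16/64 + 4/64 = 20/64 = 5/16

5/16


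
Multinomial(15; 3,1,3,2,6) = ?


15! = 1307674368000
Denominator: 3!=6 * 1!=1 * 3!=6 * 2!=2 * 6!=720
Coefficient = 1307674368000 / 51840 = 25225200

25225200


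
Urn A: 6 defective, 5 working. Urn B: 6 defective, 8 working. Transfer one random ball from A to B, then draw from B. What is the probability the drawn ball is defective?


P(transfer defective) = 6/11; P(transfer working) = 5/11
If defective transferred: Urn II has 7 defective of 15, so P(defective|defective moved) = 7/15
If working transferred: Urn II has 6 defective of 15, so P(defective|working moved) = 2/5
By total probability: P(defective) = 6/11*7/15 + 5/11*2/5 = 24/55

24/55


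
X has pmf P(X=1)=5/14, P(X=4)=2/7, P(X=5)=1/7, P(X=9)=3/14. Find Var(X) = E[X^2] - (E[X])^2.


E[X] = 29/7, E[X^2] = 181/7
Var(X) = E[X^2] - (E[X])^2 = 181/7 - (29/7)^2 = 426/49

426/49


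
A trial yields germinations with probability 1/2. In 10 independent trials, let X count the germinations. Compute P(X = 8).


P(X=8) = C(10,8) * p^8 * (1-p)^2
= 45 * 1/256 * 1/4
= 45/1024

45/1024


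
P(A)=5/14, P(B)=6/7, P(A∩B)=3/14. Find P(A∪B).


P(A∪B) = P(A) + P(B) - P(A∩B)
= 5/14 + 6/7 - 3/14 = 1

1


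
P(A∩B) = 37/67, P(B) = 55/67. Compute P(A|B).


P(A|B) = P(A∩B)/P(B) = (37/67)/(55/67) = 37/55

37/55


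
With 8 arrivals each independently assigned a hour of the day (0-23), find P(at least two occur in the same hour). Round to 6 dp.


P(all different) = prod((24-i)/24 for i=0..7) = 0.269399
P(at least one match) = 1 - 0.269399 = 0.730601

0.730601


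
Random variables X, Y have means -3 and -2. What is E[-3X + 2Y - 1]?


E[-3X + 2Y - 1] = -3*E[X] + 2*E[Y] - 1
= (-3)*(-3) + (2)*(-2) + (-1)
= 9 - 4 - 1 = 4

4


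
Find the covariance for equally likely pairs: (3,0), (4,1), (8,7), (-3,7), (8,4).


E[X]=4, E[Y]=19/5, E[XY]=71/5
Cov(X,Y) = E[XY] - E[X]E[Y] = 71/5 - 4*19/5 = -1

-1


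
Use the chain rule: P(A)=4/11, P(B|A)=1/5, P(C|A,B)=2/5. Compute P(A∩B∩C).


P(A∩B∩C) = P(A) * P(B|A) * P(C|A∩B)
= 4/11 * 1/5 * 2/5
= 4/55 * 2/5 = 8/275

8/275


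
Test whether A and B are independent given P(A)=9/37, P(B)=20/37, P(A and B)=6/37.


P(A)*P(B) = 9/37*20/37 = 180/1369
P(A∩B) = 6/37 != 180/1369, so not independent

No, A and B are not independent


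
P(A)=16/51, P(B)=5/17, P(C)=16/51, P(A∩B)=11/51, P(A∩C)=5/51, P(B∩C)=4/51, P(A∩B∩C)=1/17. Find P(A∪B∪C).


P(A∪B∪C) = P(A)+P(B)+P(C) - P(AB)-P(AC)-P(BC) + P(ABC)
= 16/51+5/17+16/51 - 11/51-5/51-4/51 + 1/17
= 10/17

10/17


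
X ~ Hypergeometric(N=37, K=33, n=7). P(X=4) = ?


P(X=4) = C(33,4)*C(4,3) / C(37,7)
= 40920*4 / 10295472
= 163680/10295472 = 10/629

10/629


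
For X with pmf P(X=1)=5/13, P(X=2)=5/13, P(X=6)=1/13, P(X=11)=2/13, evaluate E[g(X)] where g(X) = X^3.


E[X^3] = sum(g(x)*P(x))
= 1*5/13 + 8*5/13 + 216*1/13 + 1331*2/13
= 2923/13

2923/13


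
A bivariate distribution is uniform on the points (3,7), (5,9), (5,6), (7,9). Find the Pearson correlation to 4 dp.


Cov(X,Y) = 1.0000, Var(X) = 2.0000, Var(Y) = 1.6875
rho = Cov/(sqrt(VarX)*sqrt(VarY)) = 0.5443

0.5443


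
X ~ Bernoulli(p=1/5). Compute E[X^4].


For Bernoulli: X in {0,1}
E[X^4] = 0^4*(1-1/5) + 1^4*1/5 = 1/5

1/5


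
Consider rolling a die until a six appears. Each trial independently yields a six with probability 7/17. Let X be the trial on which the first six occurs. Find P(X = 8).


P(X=8) = (1-p)^7 * p = (10/17)^7 * 7/17
= 10000000/410338673 * 7/17 = 70000000/6975757441

70000000/6975757441


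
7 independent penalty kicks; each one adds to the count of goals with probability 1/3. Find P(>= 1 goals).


P(at least one) = 1 - P(none)
P(none) = (1 - 1/3)^7 = (2/3)^7 = 128/2187
P(at least one) = 1 - 128/2187 = 2059/2187

2059/2187


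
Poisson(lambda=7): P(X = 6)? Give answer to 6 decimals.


P(X=6) = e^(-7) * 7^6 / 6!
≈ 0.0009118819656 * 117649 / 720
≈ 0.149003

0.149003


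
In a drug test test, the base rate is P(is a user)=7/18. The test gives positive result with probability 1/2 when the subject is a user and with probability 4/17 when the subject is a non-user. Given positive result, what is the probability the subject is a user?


P(A) = P(A|B)P(B) + P(A|B')P(B') = 1/2*7/18 + 4/17*11/18 = 23/68
P(B|A) = P(A|B)P(B)/P(A) = (7/36)/(23/68) = 119/207

119/207
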